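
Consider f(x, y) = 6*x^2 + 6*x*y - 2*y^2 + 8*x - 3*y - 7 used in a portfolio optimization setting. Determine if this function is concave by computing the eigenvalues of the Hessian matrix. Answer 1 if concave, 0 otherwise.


The Hessian of f(x,y) = 6*x^2 + 6*x*y - 2*y^2 + 8*x - 3*y - 7 is:
H = [[12, 6], [6, -4]]
Trace = 12 - 4 = 8
Determinant = 12*-4 - (6)^2 = -84
Discriminant = (8)^2 - 4*-84 = 400.0
Eigenvalues: lambda_1 = -6.0, lambda_2 = 14.0
The function is not concave.

0


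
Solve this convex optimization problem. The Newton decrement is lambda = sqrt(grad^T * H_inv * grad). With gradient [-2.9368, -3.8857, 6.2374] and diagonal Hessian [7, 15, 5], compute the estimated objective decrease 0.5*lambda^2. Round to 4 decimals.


Step 1: H is diagonal, so H^(-1) * g = [-0.4195, -0.259, 1.2475].
Step 2: g^T H^(-1) g = sum_i g_i^2 / H_ii
  = (-2.9368)^2/7 + (-3.8857)^2/15 + (6.2374)^2/5
  = 1.2321 + 1.0066 + 7.781 = 10.0197
Step 3: Objective decrease = 0.5 * g^T H^(-1) g = 5.0099


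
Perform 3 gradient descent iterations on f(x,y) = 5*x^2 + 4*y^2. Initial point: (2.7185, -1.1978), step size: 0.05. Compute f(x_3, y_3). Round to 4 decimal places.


Gradient descent on f(x,y) = 5*x^2 + 4*y^2.
Starting point: (2.7185, -1.1978), alpha = 0.05
Step 1: grad_x = 2*5*2.7185 = 27.185, grad_y = 2*4*-1.1978 = -9.5824
  x_1 = 2.7185 - 0.05*27.185 = 1.3593
  y_1 = -1.1978 - 0.05*-9.5824 = -0.7187
Step 2: grad_x = 2*5*1.3593 = 13.5925, grad_y = 2*4*-0.7187 = -5.7494
  x_2 = 1.3593 - 0.05*13.5925 = 0.6796
  y_2 = -0.7187 - 0.05*-5.7494 = -0.4312
Step 3: grad_x = 2*5*0.6796 = 6.7963, grad_y = 2*4*-0.4312 = -3.4497
  x_3 = 0.6796 - 0.05*6.7963 = 0.3398
  y_3 = -0.4312 - 0.05*-3.4497 = -0.2587
f(0.3398, -0.2587) = 5*0.3398^2 + 4*(-0.2587)^2 = 0.8451


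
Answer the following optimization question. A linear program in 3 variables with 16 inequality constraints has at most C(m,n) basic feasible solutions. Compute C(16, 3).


Each vertex corresponds to some choice of n active constraints out of m, so the number of vertices is at most C(m, n) = m! / (n!(m-n)!).
m = 16, n = 3
Numerator: 16 * 15 * 14
Denominator: 3! = 6
C(16, 3) = 560


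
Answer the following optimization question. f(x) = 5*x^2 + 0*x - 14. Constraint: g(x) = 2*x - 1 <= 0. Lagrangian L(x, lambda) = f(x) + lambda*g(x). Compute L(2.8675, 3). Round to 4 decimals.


Step 1: Evaluate f(x).
f(2.8675) = 5*2.8675^2 + 0*2.8675 - 14 = 27.1128
Step 2: Evaluate g(x).
g(2.8675) = 2*2.8675 - 1 = 4.735
Step 3: Compute Lagrangian.
L = 27.1128 + 3*4.735 = 41.3178


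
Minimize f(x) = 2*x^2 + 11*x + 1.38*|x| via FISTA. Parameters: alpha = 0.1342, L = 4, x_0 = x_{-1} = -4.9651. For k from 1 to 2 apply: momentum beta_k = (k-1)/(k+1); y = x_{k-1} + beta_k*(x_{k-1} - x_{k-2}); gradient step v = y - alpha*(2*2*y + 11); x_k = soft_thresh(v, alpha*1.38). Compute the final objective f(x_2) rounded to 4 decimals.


FISTA on f(x) = 2*x^2 + 11*x + 1.38*|x|
L = 4, alpha = 0.1342
Iteration 1: beta = 0.0, y = -4.9651 + 0.0*(-4.9651 + 4.9651) = -4.9651
  grad(y) = -8.8604, v = y - alpha*grad = -3.776
  prox(v) = soft_thresh(-3.776, 0.1852) = -3.5908
Iteration 2: beta = 0.3333, y = -3.5908 + 0.3333*(-3.5908 + 4.9651) = -3.1328
  grad(y) = -1.531, v = y - alpha*grad = -2.9273
  prox(v) = soft_thresh(-2.9273, 0.1852) = -2.7421
f(x_2) = 2*(-2.7421)^2 + 11*(-2.7421) + 1.38*|-2.7421| = -11.3408


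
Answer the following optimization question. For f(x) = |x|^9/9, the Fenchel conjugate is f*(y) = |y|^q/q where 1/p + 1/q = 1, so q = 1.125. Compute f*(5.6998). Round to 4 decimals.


The conjugate exponent q satisfies 1/p + 1/q = 1.
p = 9, so q = 9/(9 - 1) = 1.125
|y|^q = 5.6998^1.125 = 7.085
f*(5.6998) = 7.085 / 1.125 = 6.2978


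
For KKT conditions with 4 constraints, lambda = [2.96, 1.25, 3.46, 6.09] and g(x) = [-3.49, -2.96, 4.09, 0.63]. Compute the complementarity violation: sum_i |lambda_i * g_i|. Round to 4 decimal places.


KKT complementary slackness check:
lambda_1 * g_1 = 2.96 * -3.49 = -10.3304
lambda_2 * g_2 = 1.25 * -2.96 = -3.7
lambda_3 * g_3 = 3.46 * 4.09 = 14.1514
lambda_4 * g_4 = 6.09 * 0.63 = 3.8367
Total violation = 10.3304 + 3.7 + 14.1514 + 3.8367 = 32.0185


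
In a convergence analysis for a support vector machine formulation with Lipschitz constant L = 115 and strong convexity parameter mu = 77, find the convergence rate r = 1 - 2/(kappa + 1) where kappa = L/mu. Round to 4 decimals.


Step 1: Compute the condition number.
kappa = L/mu = 115/77 = 1.4935
Step 2: Compute the convergence rate.
r = 1 - 2/(kappa + 1) = 1 - 2*mu/(L + mu) = (L - mu)/(L + mu) = 38/192 = 0.1979


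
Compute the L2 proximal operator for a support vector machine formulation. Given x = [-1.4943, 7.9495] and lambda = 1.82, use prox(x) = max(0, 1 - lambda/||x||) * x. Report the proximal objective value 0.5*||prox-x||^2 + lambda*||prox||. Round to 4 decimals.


Step 1: Compute ||x||.
||x|| = 8.0887
Step 2: Compute scaling factor.
scale = max(0, 1 - 1.82/8.0887) = 0.775
Step 3: prox(x) = [-1.1581, 6.1608]
||prox(x)|| = 6.2687
Step 4: Proximal objective.
0.5*||prox-x||^2 = 1.6562
lambda*||prox|| = 11.409
Total = 13.0653


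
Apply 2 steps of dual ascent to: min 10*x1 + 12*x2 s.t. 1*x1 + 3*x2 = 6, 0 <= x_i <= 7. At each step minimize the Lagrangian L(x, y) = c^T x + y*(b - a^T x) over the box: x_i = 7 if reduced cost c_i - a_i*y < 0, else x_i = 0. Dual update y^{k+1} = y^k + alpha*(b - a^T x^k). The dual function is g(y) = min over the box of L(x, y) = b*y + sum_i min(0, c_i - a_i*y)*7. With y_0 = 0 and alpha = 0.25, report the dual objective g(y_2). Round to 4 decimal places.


Dual ascent for LP: min 10*x1 + 12*x2, 1*x1 + 3*x2 = 6, 0 <= x_i <= 7
Step 1: y^k = 0.0, reduced costs: (10.0, 12.0)
  x^k = (0.0, 0.0), subgradient = b - a^T x = 6.0
  y^{k+1} = 0.0 + 0.25*6.0 = 1.5
Step 2: y^k = 1.5, reduced costs: (8.5, 7.5)
  x^k = (0.0, 0.0), subgradient = b - a^T x = 6.0
  y^{k+1} = 1.5 + 0.25*6.0 = 3.0
Dual objective at y_2 = 3.0: reduced costs (7.0, 3.0), box minimizer x = (0.0, 0.0)
g(y_2) = b*y + (c1 - a1*y)*x1 + (c2 - a2*y)*x2 = 6*3.0 + 7.0*0.0 + 3.0*0.0 = 18.0 + 0.0 + 0.0 = 18.0


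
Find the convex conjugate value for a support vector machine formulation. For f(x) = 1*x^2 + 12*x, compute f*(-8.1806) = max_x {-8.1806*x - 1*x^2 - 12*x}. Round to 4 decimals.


f*(y) = sup_x {y*x - a*x^2 - b*x} = sup_x {(y-b)*x - a*x^2}
FOC: (y - b) - 2a*x = 0 => x* = (y - b)/(2a)
x* = (-8.1806 - 12)/(2*1) = -10.0903
f*(-8.1806) = (y-b)^2/(4a) = (-8.1806 - 12)^2/(4*1)
= 407.2566/4 = 101.8142


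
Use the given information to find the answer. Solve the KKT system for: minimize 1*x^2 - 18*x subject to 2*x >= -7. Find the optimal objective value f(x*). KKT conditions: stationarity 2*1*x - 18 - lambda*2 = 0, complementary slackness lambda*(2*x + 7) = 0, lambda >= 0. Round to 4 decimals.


Step 1: Try lambda = 0 (constraint inactive).
Stationarity: 2*1*x - 18 = 0
x* = 18/(2*1) = 9.0
Check constraint: 2*9.0 = 18.0 >= -7 -- satisfied.
Step 2: Compute optimal value.
f(x*) = 1*9.0^2 - 18*9.0 = -81.0


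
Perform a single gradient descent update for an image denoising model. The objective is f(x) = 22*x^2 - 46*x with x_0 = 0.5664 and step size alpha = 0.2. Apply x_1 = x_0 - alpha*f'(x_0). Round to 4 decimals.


We compute the gradient at x_0 and apply the update.
f'(x) = 44*x - 46
f'(0.5664) = 44*0.5664 - 46 = -21.0784
x_1 = 0.5664 - 0.2*-21.0784 = 4.7821


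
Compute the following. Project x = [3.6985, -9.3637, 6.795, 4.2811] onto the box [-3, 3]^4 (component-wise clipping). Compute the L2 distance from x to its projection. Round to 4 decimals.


Project each component onto [-3, 3].
clip(3.6985) = 3.0, clip(-9.3637) = -3.0, clip(6.795) = 3.0, clip(4.2811) = 3.0
Projection = [3.0, -3.0, 3.0, 3.0]
Squared diffs: [0.4879, 40.4967, 14.402, 1.6412]
Distance = sqrt(57.0278) = 7.5517


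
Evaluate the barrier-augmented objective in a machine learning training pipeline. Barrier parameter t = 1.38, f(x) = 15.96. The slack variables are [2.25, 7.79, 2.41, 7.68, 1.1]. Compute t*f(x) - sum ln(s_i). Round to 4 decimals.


Step 1: Compute log-barrier.
ln values: [0.8109, 2.0528, 0.8796, 2.0386, 0.0953]
phi = -(0.8109 + 2.0528 + 0.8796 + 2.0386 + 0.0953) = -5.8773
Step 2: Compute augmented objective.
t*f(x) = 1.38*15.96 = 22.0248
Total = 22.0248 - 5.8773 = 16.1475


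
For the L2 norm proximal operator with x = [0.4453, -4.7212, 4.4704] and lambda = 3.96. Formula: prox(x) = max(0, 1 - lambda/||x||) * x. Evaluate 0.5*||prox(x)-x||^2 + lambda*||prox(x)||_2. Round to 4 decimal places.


Step 1: Compute ||x||.
||x|| = 6.5171
Step 2: Compute scaling factor.
scale = max(0, 1 - 3.96/6.5171) = 0.3924
Step 3: prox(x) = [0.1747, -1.8524, 1.754]
||prox(x)|| = 2.5571
Step 4: Proximal objective.
0.5*||prox-x||^2 = 7.8408
lambda*||prox|| = 10.1261
Total = 17.9669


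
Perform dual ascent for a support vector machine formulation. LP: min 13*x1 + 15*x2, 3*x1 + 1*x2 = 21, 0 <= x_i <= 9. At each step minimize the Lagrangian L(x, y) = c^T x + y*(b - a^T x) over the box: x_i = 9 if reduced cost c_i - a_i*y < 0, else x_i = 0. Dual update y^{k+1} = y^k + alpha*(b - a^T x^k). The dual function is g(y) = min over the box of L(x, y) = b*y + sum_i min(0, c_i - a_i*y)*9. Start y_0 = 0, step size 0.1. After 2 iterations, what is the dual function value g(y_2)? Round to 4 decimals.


Dual ascent for LP: min 13*x1 + 15*x2, 3*x1 + 1*x2 = 21, 0 <= x_i <= 9
Step 1: y^k = 0.0, reduced costs: (13.0, 15.0)
  x^k = (0.0, 0.0), subgradient = b - a^T x = 21.0
  y^{k+1} = 0.0 + 0.1*21.0 = 2.1
Step 2: y^k = 2.1, reduced costs: (6.7, 12.9)
  x^k = (0.0, 0.0), subgradient = b - a^T x = 21.0
  y^{k+1} = 2.1 + 0.1*21.0 = 4.2
Dual objective at y_2 = 4.2: reduced costs (0.4, 10.8), box minimizer x = (0.0, 0.0)
g(y_2) = b*y + (c1 - a1*y)*x1 + (c2 - a2*y)*x2 = 21*4.2 + 0.4*0.0 + 10.8*0.0 = 88.2 + 0.0 + 0.0 = 88.2


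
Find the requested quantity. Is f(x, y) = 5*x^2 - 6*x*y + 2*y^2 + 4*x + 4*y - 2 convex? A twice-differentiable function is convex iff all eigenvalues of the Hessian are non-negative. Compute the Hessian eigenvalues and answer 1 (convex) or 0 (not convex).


The Hessian of f(x,y) = 5*x^2 - 6*x*y + 2*y^2 + 4*x + 4*y - 2 is:
H = [[10, -6], [-6, 4]]
Trace = 10 + 4 = 14
Determinant = 10*4 - (-6)^2 = 4
Discriminant = (14)^2 - 4*4 = 180.0
Eigenvalues: lambda_1 = 0.2918, lambda_2 = 13.7082
The function is convex.

1


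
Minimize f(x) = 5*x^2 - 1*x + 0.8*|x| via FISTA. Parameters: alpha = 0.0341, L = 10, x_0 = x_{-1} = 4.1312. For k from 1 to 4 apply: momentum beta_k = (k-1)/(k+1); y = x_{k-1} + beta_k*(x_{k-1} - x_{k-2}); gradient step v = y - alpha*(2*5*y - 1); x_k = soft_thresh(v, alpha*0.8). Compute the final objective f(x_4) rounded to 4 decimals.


FISTA on f(x) = 5*x^2 - 1*x + 0.8*|x|
L = 10, alpha = 0.0341
Iteration 1: beta = 0.0, y = 4.1312 + 0.0*(4.1312 - 4.1312) = 4.1312
  grad(y) = 40.312, v = y - alpha*grad = 2.7566
  prox(v) = soft_thresh(2.7566, 0.0273) = 2.7293
Iteration 2: beta = 0.3333, y = 2.7293 + 0.3333*(2.7293 - 4.1312) = 2.262
  grad(y) = 21.6197, v = y - alpha*grad = 1.5247
  prox(v) = soft_thresh(1.5247, 0.0273) = 1.4975
Iteration 3: beta = 0.5, y = 1.4975 + 0.5*(1.4975 - 2.7293) = 0.8816
  grad(y) = 7.8155, v = y - alpha*grad = 0.615
  prox(v) = soft_thresh(0.615, 0.0273) = 0.5878
Iteration 4: beta = 0.6, y = 0.5878 + 0.6*(0.5878 - 1.4975) = 0.0419
  grad(y) = -0.5806, v = y - alpha*grad = 0.0617
  prox(v) = soft_thresh(0.0617, 0.0273) = 0.0345
f(x_4) = 5*0.0345^2 - 1*0.0345 + 0.8*|0.0345| = -0.001


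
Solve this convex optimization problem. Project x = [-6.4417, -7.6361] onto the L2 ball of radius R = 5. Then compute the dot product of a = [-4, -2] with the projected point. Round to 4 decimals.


Step 1: Compute ||x|| (intermediates to 6 decimals).
||x|| = sqrt((-6.4417)^2 + (-7.6361)^2) = 9.990271
Step 2: Project.
Since ||x|| > R, scale = R/||x|| = 5/9.990271 = 0.500487, proj(x) = scale * x
proj(x) = [-3.223987, -3.821769]
Step 3: Dot product.
a^T * proj(x) = -4*(-3.223987) - 2*(-3.821769) = 20.5395


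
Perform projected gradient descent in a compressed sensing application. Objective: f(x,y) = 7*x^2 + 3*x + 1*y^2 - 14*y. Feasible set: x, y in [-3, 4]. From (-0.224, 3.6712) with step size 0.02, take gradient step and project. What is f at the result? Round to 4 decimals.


Step 1: Compute gradient at (-0.224, 3.6712).
grad_x = 2*7*-0.224 + 3 = -0.136
grad_y = 2*1*3.6712 - 14 = -6.6576
Step 2: Gradient step.
x_raw = -0.224 - 0.02*-0.136 = -0.2213
y_raw = 3.6712 - 0.02*-6.6576 = 3.8044
Step 3: Project onto [-3, 4].
x_proj = clip(-0.2213) = -0.2213
y_proj = clip(3.8044) = 3.8044
Step 4: Evaluate f.
f(-0.2213, 3.8044) = -39.1089


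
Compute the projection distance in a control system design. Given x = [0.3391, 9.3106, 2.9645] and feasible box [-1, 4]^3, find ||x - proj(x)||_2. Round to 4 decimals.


Project each component onto [-1, 4].
clip(0.3391) = 0.3391, clip(9.3106) = 4.0, clip(2.9645) = 2.9645
Projection = [0.3391, 4.0, 2.9645]
Squared diffs: [0.0, 28.2025, 0.0]
Distance = sqrt(28.2025) = 5.3106


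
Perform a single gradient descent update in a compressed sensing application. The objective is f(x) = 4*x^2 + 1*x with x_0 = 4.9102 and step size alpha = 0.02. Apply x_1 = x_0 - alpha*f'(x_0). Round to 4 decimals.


We compute the gradient at x_0 and apply the update.
f'(x) = 8*x + 1
f'(4.9102) = 8*4.9102 + 1 = 40.2816
x_1 = 4.9102 - 0.02*40.2816 = 4.1046


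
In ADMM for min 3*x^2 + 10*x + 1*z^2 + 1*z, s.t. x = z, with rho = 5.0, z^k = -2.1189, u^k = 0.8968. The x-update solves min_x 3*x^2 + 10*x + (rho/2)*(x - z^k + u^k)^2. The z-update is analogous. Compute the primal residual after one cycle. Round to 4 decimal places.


ADMM iteration with rho = 5.0, z^k = -2.1189, u^k = 0.8968
Step 1: x-update.
Minimize 3*x^2 + 10*x + (5.0/2)*(x + 2.1189 + 0.8968)^2
FOC: (2*3 + 5.0)*x = -10 + 5.0*(-2.1189 - 0.8968)
x^{k+1} = -2.2799
Step 2: z-update.
Minimize 1*z^2 + 1*z + (5.0/2)*(-2.2799 - z + 0.8968)^2
FOC: (2*1 + 5.0)*z = -1 + 5.0*(-2.2799 + 0.8968)
z^{k+1} = -1.1308
Step 3: u-update.
u^{k+1} = 0.8968 - 2.2799 + 1.1308 = -0.2523
Step 4: Primal residual = |-2.2799 + 1.1308| = 1.1491


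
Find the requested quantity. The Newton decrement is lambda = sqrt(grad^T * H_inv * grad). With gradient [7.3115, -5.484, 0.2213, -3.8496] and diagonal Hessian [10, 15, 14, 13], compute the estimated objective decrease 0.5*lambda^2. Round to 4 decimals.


Step 1: H is diagonal, so H^(-1) * g = [0.7312, -0.3656, 0.0158, -0.2961].
Step 2: g^T H^(-1) g = sum_i g_i^2 / H_ii
  = (7.3115)^2/10 + (-5.484)^2/15 + (0.2213)^2/14 + (-3.8496)^2/13
  = 5.3458 + 2.005 + 0.0035 + 1.14 = 8.4942
Step 3: Objective decrease = 0.5 * g^T H^(-1) g = 4.2471


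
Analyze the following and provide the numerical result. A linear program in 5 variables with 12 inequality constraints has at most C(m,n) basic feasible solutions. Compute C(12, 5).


Each vertex corresponds to some choice of n active constraints out of m, so the number of vertices is at most C(m, n) = m! / (n!(m-n)!).
m = 12, n = 5
Numerator: 12 * 11 * 10 * 9 * 8
Denominator: 5! = 120
C(12, 5) = 792


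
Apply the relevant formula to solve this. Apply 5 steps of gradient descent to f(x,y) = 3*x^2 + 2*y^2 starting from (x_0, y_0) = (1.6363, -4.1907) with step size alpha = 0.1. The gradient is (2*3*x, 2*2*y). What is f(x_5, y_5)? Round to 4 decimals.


Gradient descent on f(x,y) = 3*x^2 + 2*y^2.
Starting point: (1.6363, -4.1907), alpha = 0.1
Step 1: grad_x = 2*3*1.6363 = 9.8178, grad_y = 2*2*-4.1907 = -16.7628
  x_1 = 1.6363 - 0.1*9.8178 = 0.6545
  y_1 = -4.1907 - 0.1*-16.7628 = -2.5144
Step 2: grad_x = 2*3*0.6545 = 3.9271, grad_y = 2*2*-2.5144 = -10.0577
  x_2 = 0.6545 - 0.1*3.9271 = 0.2618
  y_2 = -2.5144 - 0.1*-10.0577 = -1.5087
Step 3: grad_x = 2*3*0.2618 = 1.5708, grad_y = 2*2*-1.5087 = -6.0346
  x_3 = 0.2618 - 0.1*1.5708 = 0.1047
  y_3 = -1.5087 - 0.1*-6.0346 = -0.9052
Step 4: grad_x = 2*3*0.1047 = 0.6283, grad_y = 2*2*-0.9052 = -3.6208
  x_4 = 0.1047 - 0.1*0.6283 = 0.0419
  y_4 = -0.9052 - 0.1*-3.6208 = -0.5431
Step 5: grad_x = 2*3*0.0419 = 0.2513, grad_y = 2*2*-0.5431 = -2.1725
  x_5 = 0.0419 - 0.1*0.2513 = 0.0168
  y_5 = -0.5431 - 0.1*-2.1725 = -0.3259
f(0.0168, -0.3259) = 3*0.0168^2 + 2*(-0.3259)^2 = 0.2132


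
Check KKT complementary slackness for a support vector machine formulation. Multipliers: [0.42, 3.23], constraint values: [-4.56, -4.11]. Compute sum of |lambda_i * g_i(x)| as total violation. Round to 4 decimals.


KKT complementary slackness check:
lambda_1 * g_1 = 0.42 * -4.56 = -1.9152
lambda_2 * g_2 = 3.23 * -4.11 = -13.2753
Total violation = 1.9152 + 13.2753 = 15.1905


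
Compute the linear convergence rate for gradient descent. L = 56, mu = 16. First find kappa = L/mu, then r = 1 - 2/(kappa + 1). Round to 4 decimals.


Step 1: Compute the condition number.
kappa = L/mu = 56/16 = 3.5
Step 2: Compute the convergence rate.
r = 1 - 2/(kappa + 1) = 1 - 2*mu/(L + mu) = (L - mu)/(L + mu) = 40/72 = 0.5556


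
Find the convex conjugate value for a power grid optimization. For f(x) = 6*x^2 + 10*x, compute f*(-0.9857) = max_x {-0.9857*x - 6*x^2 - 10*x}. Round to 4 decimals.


f*(y) = sup_x {y*x - a*x^2 - b*x} = sup_x {(y-b)*x - a*x^2}
FOC: (y - b) - 2a*x = 0 => x* = (y - b)/(2a)
x* = (-0.9857 - 10)/(2*6) = -0.9155
f*(-0.9857) = (y-b)^2/(4a) = (-0.9857 - 10)^2/(4*6)
= 120.6856/24 = 5.0286


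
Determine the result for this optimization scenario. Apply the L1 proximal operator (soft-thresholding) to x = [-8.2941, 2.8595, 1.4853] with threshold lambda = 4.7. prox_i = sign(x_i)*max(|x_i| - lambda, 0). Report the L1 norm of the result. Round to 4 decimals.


Soft-thresholding with lambda = 4.7:
prox(-8.2941) = sign(-8.2941)*max(|-8.2941| - 4.7, 0) = -3.5941
prox(2.8595) = sign(2.8595)*max(|2.8595| - 4.7, 0) = 0.0
prox(1.4853) = sign(1.4853)*max(|1.4853| - 4.7, 0) = 0.0
prox(x) = [-3.5941, 0.0, 0.0]
||prox(x)||_1 = 3.5941 + 0.0 + 0.0 = 3.5941


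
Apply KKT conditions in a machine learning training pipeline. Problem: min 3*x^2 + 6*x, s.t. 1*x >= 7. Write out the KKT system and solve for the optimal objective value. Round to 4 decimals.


Step 1: Try lambda = 0 (constraint inactive).
x_unc = -6/(2*3) = -1.0
Check: 1*-1.0 = -1.0 < 7 -- violated!
Step 2: Constraint must be active: 1*x = 7
x* = 7/1 = 7.0
lambda = (2*3*7.0 + 6)/1 = 48.0
Step 3: Compute optimal value.
f(x*) = 3*7.0^2 + 6*7.0 = 189.0


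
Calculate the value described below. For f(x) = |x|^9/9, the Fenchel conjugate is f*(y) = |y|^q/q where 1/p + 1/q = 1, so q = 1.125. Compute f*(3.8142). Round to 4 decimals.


The conjugate exponent q satisfies 1/p + 1/q = 1.
p = 9, so q = 9/(9 - 1) = 1.125
|y|^q = 3.8142^1.125 = 4.509
f*(3.8142) = 4.509 / 1.125 = 4.008


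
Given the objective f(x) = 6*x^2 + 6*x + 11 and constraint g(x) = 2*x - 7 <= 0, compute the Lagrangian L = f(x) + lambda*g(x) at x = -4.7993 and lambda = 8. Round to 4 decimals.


Step 1: Evaluate f(x).
f(-4.7993) = 6*(-4.7993)^2 + 6*(-4.7993) + 11 = 120.4039
Step 2: Evaluate g(x).
g(-4.7993) = 2*-4.7993 - 7 = -16.5986
Step 3: Compute Lagrangian.
L = 120.4039 + 8*-16.5986 = -12.3849


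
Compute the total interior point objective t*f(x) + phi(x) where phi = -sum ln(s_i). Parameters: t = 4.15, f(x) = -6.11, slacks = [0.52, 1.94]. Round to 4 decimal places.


Step 1: Compute log-barrier.
ln values: [-0.6539, 0.6627]
phi = -(-0.6539 + 0.6627) = -0.0088
Step 2: Compute augmented objective.
t*f(x) = 4.15*-6.11 = -25.3565
Total = -25.3565 - 0.0088 = -25.3653


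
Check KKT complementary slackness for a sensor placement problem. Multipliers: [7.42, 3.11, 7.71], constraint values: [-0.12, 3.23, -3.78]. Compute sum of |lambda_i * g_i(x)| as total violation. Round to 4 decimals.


KKT complementary slackness check:
lambda_1 * g_1 = 7.42 * -0.12 = -0.8904
lambda_2 * g_2 = 3.11 * 3.23 = 10.0453
lambda_3 * g_3 = 7.71 * -3.78 = -29.1438
Total violation = 0.8904 + 10.0453 + 29.1438 = 40.0795


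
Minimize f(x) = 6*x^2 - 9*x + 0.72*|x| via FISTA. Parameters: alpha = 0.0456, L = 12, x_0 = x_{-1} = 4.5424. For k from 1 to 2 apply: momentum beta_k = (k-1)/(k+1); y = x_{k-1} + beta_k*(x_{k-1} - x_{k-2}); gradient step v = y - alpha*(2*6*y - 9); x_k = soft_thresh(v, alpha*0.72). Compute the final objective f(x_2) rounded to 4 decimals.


FISTA on f(x) = 6*x^2 - 9*x + 0.72*|x|
L = 12, alpha = 0.0456
Iteration 1: beta = 0.0, y = 4.5424 + 0.0*(4.5424 - 4.5424) = 4.5424
  grad(y) = 45.5088, v = y - alpha*grad = 2.4672
  prox(v) = soft_thresh(2.4672, 0.0328) = 2.4344
Iteration 2: beta = 0.3333, y = 2.4344 + 0.3333*(2.4344 - 4.5424) = 1.7317
  grad(y) = 11.7803, v = y - alpha*grad = 1.1945
  prox(v) = soft_thresh(1.1945, 0.0328) = 1.1617
f(x_2) = 6*1.1617^2 - 9*1.1617 + 0.72*|1.1617| = -1.5217


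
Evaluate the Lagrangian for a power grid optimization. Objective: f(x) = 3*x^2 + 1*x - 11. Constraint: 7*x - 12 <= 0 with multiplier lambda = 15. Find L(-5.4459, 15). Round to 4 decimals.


Step 1: Evaluate f(x).
f(-5.4459) = 3*(-5.4459)^2 + 1*(-5.4459) - 11 = 72.5276
Step 2: Evaluate g(x).
g(-5.4459) = 7*-5.4459 - 12 = -50.1213
Step 3: Compute Lagrangian.
L = 72.5276 + 15*-50.1213 = -679.2919


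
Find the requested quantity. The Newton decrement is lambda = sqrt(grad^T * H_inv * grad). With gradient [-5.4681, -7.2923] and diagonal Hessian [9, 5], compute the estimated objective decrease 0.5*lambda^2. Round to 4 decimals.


Step 1: H is diagonal, so H^(-1) * g = [-0.6076, -1.4585].
Step 2: g^T H^(-1) g = sum_i g_i^2 / H_ii
  = (-5.4681)^2/9 + (-7.2923)^2/5
  = 3.3222 + 10.6355 = 13.9578
Step 3: Objective decrease = 0.5 * g^T H^(-1) g = 6.9789


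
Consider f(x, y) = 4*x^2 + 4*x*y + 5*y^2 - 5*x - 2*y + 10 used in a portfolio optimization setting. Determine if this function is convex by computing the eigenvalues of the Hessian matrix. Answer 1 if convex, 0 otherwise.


The Hessian of f(x,y) = 4*x^2 + 4*x*y + 5*y^2 - 5*x - 2*y + 10 is:
H = [[8, 4], [4, 10]]
Trace = 8 + 10 = 18
Determinant = 8*10 - (4)^2 = 64
Discriminant = (18)^2 - 4*64 = 68.0
Eigenvalues: lambda_1 = 4.8769, lambda_2 = 13.1231
The function is convex.

1


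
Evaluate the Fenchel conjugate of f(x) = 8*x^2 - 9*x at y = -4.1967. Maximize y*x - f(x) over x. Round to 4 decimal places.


f*(y) = sup_x {y*x - a*x^2 - b*x} = sup_x {(y-b)*x - a*x^2}
FOC: (y - b) - 2a*x = 0 => x* = (y - b)/(2a)
x* = (-4.1967 + 9)/(2*8) = 0.3002
f*(-4.1967) = (y-b)^2/(4a) = (-4.1967 + 9)^2/(4*8)
= 23.0717/32 = 0.721


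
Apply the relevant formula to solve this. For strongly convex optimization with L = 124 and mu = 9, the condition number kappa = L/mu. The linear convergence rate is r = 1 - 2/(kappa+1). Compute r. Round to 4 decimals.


Step 1: Compute the condition number.
kappa = L/mu = 124/9 = 13.7778
Step 2: Compute the convergence rate.
r = 1 - 2/(kappa + 1) = 1 - 2*mu/(L + mu) = (L - mu)/(L + mu) = 115/133 = 0.8647


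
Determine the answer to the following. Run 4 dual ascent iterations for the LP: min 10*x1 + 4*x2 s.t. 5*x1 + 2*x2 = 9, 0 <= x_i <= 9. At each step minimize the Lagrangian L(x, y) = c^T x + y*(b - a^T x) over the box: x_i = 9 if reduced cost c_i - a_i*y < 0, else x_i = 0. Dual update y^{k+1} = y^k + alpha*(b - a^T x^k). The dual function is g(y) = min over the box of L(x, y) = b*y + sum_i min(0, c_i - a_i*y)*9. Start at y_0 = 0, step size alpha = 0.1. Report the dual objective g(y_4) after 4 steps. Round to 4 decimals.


Dual ascent for LP: min 10*x1 + 4*x2, 5*x1 + 2*x2 = 9, 0 <= x_i <= 9
Step 1: y^k = 0.0, reduced costs: (10.0, 4.0)
  x^k = (0.0, 0.0), subgradient = b - a^T x = 9.0
  y^{k+1} = 0.0 + 0.1*9.0 = 0.9
Step 2: y^k = 0.9, reduced costs: (5.5, 2.2)
  x^k = (0.0, 0.0), subgradient = b - a^T x = 9.0
  y^{k+1} = 0.9 + 0.1*9.0 = 1.8
Step 3: y^k = 1.8, reduced costs: (1.0, 0.4)
  x^k = (0.0, 0.0), subgradient = b - a^T x = 9.0
  y^{k+1} = 1.8 + 0.1*9.0 = 2.7
Step 4: y^k = 2.7, reduced costs: (-3.5, -1.4)
  x^k = (9.0, 9.0), subgradient = b - a^T x = -54.0
  y^{k+1} = 2.7 + 0.1*-54.0 = -2.7
Dual objective at y_4 = -2.7: reduced costs (23.5, 9.4), box minimizer x = (0.0, 0.0)
g(y_4) = b*y + (c1 - a1*y)*x1 + (c2 - a2*y)*x2 = 9*(-2.7) + 23.5*0.0 + 9.4*0.0 = -24.3 + 0.0 + 0.0 = -24.3


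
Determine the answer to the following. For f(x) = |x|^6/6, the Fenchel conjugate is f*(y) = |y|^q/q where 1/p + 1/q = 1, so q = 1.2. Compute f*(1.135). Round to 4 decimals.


The conjugate exponent q satisfies 1/p + 1/q = 1.
p = 6, so q = 6/(6 - 1) = 1.2
|y|^q = 1.135^1.2 = 1.1641
f*(1.135) = 1.1641 / 1.2 = 0.9701


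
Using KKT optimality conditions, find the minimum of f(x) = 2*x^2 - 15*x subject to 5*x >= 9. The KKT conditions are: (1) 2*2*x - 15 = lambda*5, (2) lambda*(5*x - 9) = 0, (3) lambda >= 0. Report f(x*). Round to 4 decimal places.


Step 1: Try lambda = 0 (constraint inactive).
Stationarity: 2*2*x - 15 = 0
x* = 15/(2*2) = 3.75
Check constraint: 5*3.75 = 18.75 >= 9 -- satisfied.
Step 2: Compute optimal value.
f(x*) = 2*3.75^2 - 15*3.75 = -28.125


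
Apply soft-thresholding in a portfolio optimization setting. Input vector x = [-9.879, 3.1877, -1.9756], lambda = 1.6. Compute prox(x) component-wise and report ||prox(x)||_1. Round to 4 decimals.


Soft-thresholding with lambda = 1.6:
prox(-9.879) = sign(-9.879)*max(|-9.879| - 1.6, 0) = -8.279
prox(3.1877) = sign(3.1877)*max(|3.1877| - 1.6, 0) = 1.5877
prox(-1.9756) = sign(-1.9756)*max(|-1.9756| - 1.6, 0) = -0.3756
prox(x) = [-8.279, 1.5877, -0.3756]
||prox(x)||_1 = 8.279 + 1.5877 + 0.3756 = 10.2423


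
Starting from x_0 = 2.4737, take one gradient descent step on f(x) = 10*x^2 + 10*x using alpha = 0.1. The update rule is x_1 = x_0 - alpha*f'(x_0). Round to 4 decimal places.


We compute the gradient at x_0 and apply the update.
f'(x) = 20*x + 10
f'(2.4737) = 20*2.4737 + 10 = 59.474
x_1 = 2.4737 - 0.1*59.474 = -3.4737


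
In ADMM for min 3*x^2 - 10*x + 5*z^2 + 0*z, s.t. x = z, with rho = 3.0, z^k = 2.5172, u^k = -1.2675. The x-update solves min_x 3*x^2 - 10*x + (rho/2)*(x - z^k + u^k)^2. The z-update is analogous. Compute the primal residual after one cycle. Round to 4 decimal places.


ADMM iteration with rho = 3.0, z^k = 2.5172, u^k = -1.2675
Step 1: x-update.
Minimize 3*x^2 - 10*x + (3.0/2)*(x - 2.5172 - 1.2675)^2
FOC: (2*3 + 3.0)*x = 10 + 3.0*(2.5172 + 1.2675)
x^{k+1} = 2.3727
Step 2: z-update.
Minimize 5*z^2 + 0*z + (3.0/2)*(2.3727 - z - 1.2675)^2
FOC: (2*5 + 3.0)*z = 0 + 3.0*(2.3727 - 1.2675)
z^{k+1} = 0.255
Step 3: u-update.
u^{k+1} = -1.2675 + 2.3727 - 0.255 = 0.8501
Step 4: Primal residual = |2.3727 - 0.255| = 2.1176


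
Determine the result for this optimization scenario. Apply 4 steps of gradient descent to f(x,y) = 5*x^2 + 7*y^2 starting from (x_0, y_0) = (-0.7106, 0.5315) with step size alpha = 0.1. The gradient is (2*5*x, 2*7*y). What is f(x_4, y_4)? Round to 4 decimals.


Gradient descent on f(x,y) = 5*x^2 + 7*y^2.
Starting point: (-0.7106, 0.5315), alpha = 0.1
Step 1: grad_x = 2*5*-0.7106 = -7.106, grad_y = 2*7*0.5315 = 7.441
  x_1 = -0.7106 - 0.1*-7.106 = 0.0
  y_1 = 0.5315 - 0.1*7.441 = -0.2126
Step 2: grad_x = 2*5*0.0 = 0.0, grad_y = 2*7*-0.2126 = -2.9764
  x_2 = 0.0 - 0.1*0.0 = 0.0
  y_2 = -0.2126 - 0.1*-2.9764 = 0.085
Step 3: grad_x = 2*5*0.0 = 0.0, grad_y = 2*7*0.085 = 1.1906
  x_3 = 0.0 - 0.1*0.0 = 0.0
  y_3 = 0.085 - 0.1*1.1906 = -0.034
Step 4: grad_x = 2*5*0.0 = 0.0, grad_y = 2*7*-0.034 = -0.4762
  x_4 = 0.0 - 0.1*0.0 = 0.0
  y_4 = -0.034 - 0.1*-0.4762 = 0.0136
f(0.0, 0.0136) = 5*0.0^2 + 7*0.0136^2 = 0.0013


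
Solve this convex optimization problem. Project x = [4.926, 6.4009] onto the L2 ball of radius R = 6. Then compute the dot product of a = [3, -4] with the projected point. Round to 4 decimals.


Step 1: Compute ||x|| (intermediates to 6 decimals).
||x|| = sqrt(4.926^2 + 6.4009^2) = 8.076942
Step 2: Project.
Since ||x|| > R, scale = R/||x|| = 6/8.076942 = 0.742855, proj(x) = scale * x
proj(x) = [3.659304, 4.754941]
Step 3: Dot product.
a^T * proj(x) = 3*3.659304 - 4*4.754941 = -8.0419


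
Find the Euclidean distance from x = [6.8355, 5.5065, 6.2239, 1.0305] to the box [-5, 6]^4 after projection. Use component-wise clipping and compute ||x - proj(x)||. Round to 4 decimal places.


Project each component onto [-5, 6].
clip(6.8355) = 6.0, clip(5.5065) = 5.5065, clip(6.2239) = 6.0, clip(1.0305) = 1.0305
Projection = [6.0, 5.5065, 6.0, 1.0305]
Squared diffs: [0.6981, 0.0, 0.0501, 0.0]
Distance = sqrt(0.7482) = 0.865


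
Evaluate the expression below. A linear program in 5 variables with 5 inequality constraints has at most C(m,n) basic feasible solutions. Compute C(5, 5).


Each vertex corresponds to some choice of n active constraints out of m, so the number of vertices is at most C(m, n) = m! / (n!(m-n)!).
m = 5, n = 5
Numerator: 5 * 4 * 3 * 2 * 1
Denominator: 5! = 120
C(5, 5) = 1


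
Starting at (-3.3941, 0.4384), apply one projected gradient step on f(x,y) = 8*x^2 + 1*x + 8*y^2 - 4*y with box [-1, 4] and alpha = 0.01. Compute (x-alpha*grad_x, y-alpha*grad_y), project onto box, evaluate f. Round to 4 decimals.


Step 1: Compute gradient at (-3.3941, 0.4384).
grad_x = 2*8*-3.3941 + 1 = -53.3056
grad_y = 2*8*0.4384 - 4 = 3.0144
Step 2: Gradient step.
x_raw = -3.3941 - 0.01*-53.3056 = -2.861
y_raw = 0.4384 - 0.01*3.0144 = 0.4083
Step 3: Project onto [-1, 4].
x_proj = clip(-2.861) = -1.0
y_proj = clip(0.4083) = 0.4083
Step 4: Evaluate f.
f(-1.0, 0.4083) = 6.7004


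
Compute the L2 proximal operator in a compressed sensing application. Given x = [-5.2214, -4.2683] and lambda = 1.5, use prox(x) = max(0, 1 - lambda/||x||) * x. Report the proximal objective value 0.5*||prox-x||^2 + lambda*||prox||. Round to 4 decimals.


Step 1: Compute ||x||.
||x|| = 6.744
Step 2: Compute scaling factor.
scale = max(0, 1 - 1.5/6.744) = 0.7776
Step 3: prox(x) = [-4.0601, -3.3189]
||prox(x)|| = 5.244
Step 4: Proximal objective.
0.5*||prox-x||^2 = 1.125
lambda*||prox|| = 7.866
Total = 8.991


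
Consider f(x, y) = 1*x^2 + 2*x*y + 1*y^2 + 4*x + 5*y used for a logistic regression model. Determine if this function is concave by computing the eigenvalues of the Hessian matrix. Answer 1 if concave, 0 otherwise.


The Hessian of f(x,y) = 1*x^2 + 2*x*y + 1*y^2 + 4*x + 5*y is:
H = [[2, 2], [2, 2]]
Trace = 2 + 2 = 4
Determinant = 2*2 - (2)^2 = 0
Discriminant = (4)^2 - 4*0 = 16.0
Eigenvalues: lambda_1 = 0.0, lambda_2 = 4.0
The function is not concave.

0


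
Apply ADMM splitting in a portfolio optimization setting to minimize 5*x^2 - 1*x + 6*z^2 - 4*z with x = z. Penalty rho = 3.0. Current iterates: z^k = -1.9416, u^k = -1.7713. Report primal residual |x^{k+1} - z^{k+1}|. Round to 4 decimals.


ADMM iteration with rho = 3.0, z^k = -1.9416, u^k = -1.7713
Step 1: x-update.
Minimize 5*x^2 - 1*x + (3.0/2)*(x + 1.9416 - 1.7713)^2
FOC: (2*5 + 3.0)*x = 1 + 3.0*(-1.9416 + 1.7713)
x^{k+1} = 0.0376
Step 2: z-update.
Minimize 6*z^2 - 4*z + (3.0/2)*(0.0376 - z - 1.7713)^2
FOC: (2*6 + 3.0)*z = 4 + 3.0*(0.0376 - 1.7713)
z^{k+1} = -0.0801
Step 3: u-update.
u^{k+1} = -1.7713 + 0.0376 + 0.0801 = -1.6536
Step 4: Primal residual = |0.0376 + 0.0801| = 0.1177


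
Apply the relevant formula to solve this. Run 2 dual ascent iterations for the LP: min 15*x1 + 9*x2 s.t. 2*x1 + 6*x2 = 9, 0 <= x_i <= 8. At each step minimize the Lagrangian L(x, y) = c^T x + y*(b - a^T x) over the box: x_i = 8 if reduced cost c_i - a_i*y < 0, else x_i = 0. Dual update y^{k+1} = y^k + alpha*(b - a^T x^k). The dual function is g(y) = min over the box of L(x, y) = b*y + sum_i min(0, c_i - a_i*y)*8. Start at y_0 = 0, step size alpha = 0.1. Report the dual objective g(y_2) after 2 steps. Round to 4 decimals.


Dual ascent for LP: min 15*x1 + 9*x2, 2*x1 + 6*x2 = 9, 0 <= x_i <= 8
Step 1: y^k = 0.0, reduced costs: (15.0, 9.0)
  x^k = (0.0, 0.0), subgradient = b - a^T x = 9.0
  y^{k+1} = 0.0 + 0.1*9.0 = 0.9
Step 2: y^k = 0.9, reduced costs: (13.2, 3.6)
  x^k = (0.0, 0.0), subgradient = b - a^T x = 9.0
  y^{k+1} = 0.9 + 0.1*9.0 = 1.8
Dual objective at y_2 = 1.8: reduced costs (11.4, -1.8), box minimizer x = (0.0, 8.0)
g(y_2) = b*y + (c1 - a1*y)*x1 + (c2 - a2*y)*x2 = 9*1.8 + 11.4*0.0 + (-1.8)*8.0 = 16.2 + 0.0 - 14.4 = 1.8


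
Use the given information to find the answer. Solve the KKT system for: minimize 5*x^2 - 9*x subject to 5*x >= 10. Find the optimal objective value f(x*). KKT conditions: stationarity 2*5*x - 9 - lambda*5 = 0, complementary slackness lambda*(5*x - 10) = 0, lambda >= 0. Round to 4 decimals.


Step 1: Try lambda = 0 (constraint inactive).
x_unc = 9/(2*5) = 0.9
Check: 5*0.9 = 4.5 < 10 -- violated!
Step 2: Constraint must be active: 5*x = 10
x* = 10/5 = 2.0
lambda = (2*5*2.0 - 9)/5 = 2.2
Step 3: Compute optimal value.
f(x*) = 5*2.0^2 - 9*2.0 = 2.0


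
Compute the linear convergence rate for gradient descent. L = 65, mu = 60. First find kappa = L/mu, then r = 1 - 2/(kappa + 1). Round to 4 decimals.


Step 1: Compute the condition number.
kappa = L/mu = 65/60 = 1.0833
Step 2: Compute the convergence rate.
r = 1 - 2/(kappa + 1) = 1 - 2*mu/(L + mu) = (L - mu)/(L + mu) = 5/125 = 0.04


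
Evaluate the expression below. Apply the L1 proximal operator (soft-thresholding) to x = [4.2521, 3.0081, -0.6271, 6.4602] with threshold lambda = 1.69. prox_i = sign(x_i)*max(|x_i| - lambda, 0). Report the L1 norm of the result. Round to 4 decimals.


Soft-thresholding with lambda = 1.69:
prox(4.2521) = sign(4.2521)*max(|4.2521| - 1.69, 0) = 2.5621
prox(3.0081) = sign(3.0081)*max(|3.0081| - 1.69, 0) = 1.3181
prox(-0.6271) = sign(-0.6271)*max(|-0.6271| - 1.69, 0) = 0.0
prox(6.4602) = sign(6.4602)*max(|6.4602| - 1.69, 0) = 4.7702
prox(x) = [2.5621, 1.3181, 0.0, 4.7702]
||prox(x)||_1 = 2.5621 + 1.3181 + 0.0 + 4.7702 = 8.6504


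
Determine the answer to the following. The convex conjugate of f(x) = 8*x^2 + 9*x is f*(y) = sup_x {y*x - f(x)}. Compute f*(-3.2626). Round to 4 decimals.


f*(y) = sup_x {y*x - a*x^2 - b*x} = sup_x {(y-b)*x - a*x^2}
FOC: (y - b) - 2a*x = 0 => x* = (y - b)/(2a)
x* = (-3.2626 - 9)/(2*8) = -0.7664
f*(-3.2626) = (y-b)^2/(4a) = (-3.2626 - 9)^2/(4*8)
= 150.3714/32 = 4.6991


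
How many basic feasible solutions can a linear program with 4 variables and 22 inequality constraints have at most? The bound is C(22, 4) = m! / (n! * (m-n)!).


Each vertex corresponds to some choice of n active constraints out of m, so the number of vertices is at most C(m, n) = m! / (n!(m-n)!).
m = 22, n = 4
Numerator: 22 * 21 * 20 * 19
Denominator: 4! = 24
C(22, 4) = 7315


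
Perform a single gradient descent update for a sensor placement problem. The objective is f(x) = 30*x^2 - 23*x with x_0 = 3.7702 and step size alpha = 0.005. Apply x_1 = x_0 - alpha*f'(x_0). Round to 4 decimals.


We compute the gradient at x_0 and apply the update.
f'(x) = 60*x - 23
f'(3.7702) = 60*3.7702 - 23 = 203.212
x_1 = 3.7702 - 0.005*203.212 = 2.7541


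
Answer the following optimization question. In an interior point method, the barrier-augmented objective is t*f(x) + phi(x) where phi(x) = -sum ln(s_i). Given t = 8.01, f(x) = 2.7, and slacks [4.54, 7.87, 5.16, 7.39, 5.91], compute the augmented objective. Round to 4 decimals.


Step 1: Compute log-barrier.
ln values: [1.5129, 2.0631, 1.6409, 2.0001, 1.7766]
phi = -(1.5129 + 2.0631 + 1.6409 + 2.0001 + 1.7766) = -8.9937
Step 2: Compute augmented objective.
t*f(x) = 8.01*2.7 = 21.627
Total = 21.627 - 8.9937 = 12.6333


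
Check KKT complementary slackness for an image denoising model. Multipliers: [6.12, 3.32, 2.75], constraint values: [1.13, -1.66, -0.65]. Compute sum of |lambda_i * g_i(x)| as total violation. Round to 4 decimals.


KKT complementary slackness check:
lambda_1 * g_1 = 6.12 * 1.13 = 6.9156
lambda_2 * g_2 = 3.32 * -1.66 = -5.5112
lambda_3 * g_3 = 2.75 * -0.65 = -1.7875
Total violation = 6.9156 + 5.5112 + 1.7875 = 14.2143


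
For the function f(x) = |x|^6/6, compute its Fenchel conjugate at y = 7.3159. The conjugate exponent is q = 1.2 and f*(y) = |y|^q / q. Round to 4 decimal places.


The conjugate exponent q satisfies 1/p + 1/q = 1.
p = 6, so q = 6/(6 - 1) = 1.2
|y|^q = 7.3159^1.2 = 10.8923
f*(7.3159) = 10.8923 / 1.2 = 9.077


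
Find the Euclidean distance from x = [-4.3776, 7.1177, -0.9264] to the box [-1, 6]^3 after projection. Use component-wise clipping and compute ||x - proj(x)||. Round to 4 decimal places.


Project each component onto [-1, 6].
clip(-4.3776) = -1.0, clip(7.1177) = 6.0, clip(-0.9264) = -0.9264
Projection = [-1.0, 6.0, -0.9264]
Squared diffs: [11.4082, 1.2493, 0.0]
Distance = sqrt(12.6575) = 3.5577


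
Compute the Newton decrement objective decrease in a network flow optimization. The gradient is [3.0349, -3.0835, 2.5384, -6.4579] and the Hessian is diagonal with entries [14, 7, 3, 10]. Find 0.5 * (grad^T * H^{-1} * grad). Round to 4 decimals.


Step 1: H is diagonal, so H^(-1) * g = [0.2168, -0.4405, 0.8461, -0.6458].
Step 2: g^T H^(-1) g = sum_i g_i^2 / H_ii
  = (3.0349)^2/14 + (-3.0835)^2/7 + (2.5384)^2/3 + (-6.4579)^2/10
  = 0.6579 + 1.3583 + 2.1478 + 4.1704 = 8.3345
Step 3: Objective decrease = 0.5 * g^T H^(-1) g = 4.1672


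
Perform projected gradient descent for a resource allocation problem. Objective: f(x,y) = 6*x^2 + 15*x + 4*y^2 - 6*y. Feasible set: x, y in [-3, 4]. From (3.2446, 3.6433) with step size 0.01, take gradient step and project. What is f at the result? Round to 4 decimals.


Step 1: Compute gradient at (3.2446, 3.6433).
grad_x = 2*6*3.2446 + 15 = 53.9352
grad_y = 2*4*3.6433 - 6 = 23.1464
Step 2: Gradient step.
x_raw = 3.2446 - 0.01*53.9352 = 2.7052
y_raw = 3.6433 - 0.01*23.1464 = 3.4118
Step 3: Project onto [-3, 4].
x_proj = clip(2.7052) = 2.7052
y_proj = clip(3.4118) = 3.4118
Step 4: Evaluate f.
f(2.7052, 3.4118) = 110.5804


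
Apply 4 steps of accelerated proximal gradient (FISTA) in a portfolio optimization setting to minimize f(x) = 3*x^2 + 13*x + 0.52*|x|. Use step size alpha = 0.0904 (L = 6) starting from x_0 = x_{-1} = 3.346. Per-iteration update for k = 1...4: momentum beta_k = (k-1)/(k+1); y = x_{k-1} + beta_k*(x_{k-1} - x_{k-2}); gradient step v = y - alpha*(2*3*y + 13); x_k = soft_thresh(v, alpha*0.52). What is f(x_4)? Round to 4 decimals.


FISTA on f(x) = 3*x^2 + 13*x + 0.52*|x|
L = 6, alpha = 0.0904
Iteration 1: beta = 0.0, y = 3.346 + 0.0*(3.346 - 3.346) = 3.346
  grad(y) = 33.076, v = y - alpha*grad = 0.3559
  prox(v) = soft_thresh(0.3559, 0.047) = 0.3089
Iteration 2: beta = 0.3333, y = 0.3089 + 0.3333*(0.3089 - 3.346) = -0.7034
  grad(y) = 8.7794, v = y - alpha*grad = -1.4971
  prox(v) = soft_thresh(-1.4971, 0.047) = -1.4501
Iteration 3: beta = 0.5, y = -1.4501 + 0.5*(-1.4501 - 0.3089) = -2.3296
  grad(y) = -0.9775, v = y - alpha*grad = -2.2412
  prox(v) = soft_thresh(-2.2412, 0.047) = -2.1942
Iteration 4: beta = 0.6, y = -2.1942 + 0.6*(-2.1942 + 1.4501) = -2.6407
  grad(y) = -2.8441, v = y - alpha*grad = -2.3836
  prox(v) = soft_thresh(-2.3836, 0.047) = -2.3366
f(x_4) = 3*(-2.3366)^2 + 13*(-2.3366) + 0.52*|-2.3366| = -12.7817


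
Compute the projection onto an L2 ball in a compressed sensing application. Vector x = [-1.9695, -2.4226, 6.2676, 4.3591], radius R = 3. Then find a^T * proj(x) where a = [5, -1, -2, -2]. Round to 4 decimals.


Step 1: Compute ||x|| (intermediates to 6 decimals).
||x|| = sqrt((-1.9695)^2 + (-2.4226)^2 + 6.2676^2 + 4.3591^2) = 8.248181
Step 2: Project.
Since ||x|| > R, scale = R/||x|| = 3/8.248181 = 0.363717, proj(x) = scale * x
proj(x) = [-0.716341, -0.881141, 2.279633, 1.585479]
Step 3: Dot product.
a^T * proj(x) = 5*(-0.716341) - 1*(-0.881141) - 2*2.279633 - 2*1.585479 = -10.4308


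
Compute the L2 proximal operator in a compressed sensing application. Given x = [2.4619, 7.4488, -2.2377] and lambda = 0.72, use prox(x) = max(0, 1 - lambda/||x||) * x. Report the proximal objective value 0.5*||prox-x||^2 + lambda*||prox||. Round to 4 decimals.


Step 1: Compute ||x||.
||x|| = 8.158
Step 2: Compute scaling factor.
scale = max(0, 1 - 0.72/8.158) = 0.9117
Step 3: prox(x) = [2.2446, 6.7914, -2.0402]
||prox(x)|| = 7.438
Step 4: Proximal objective.
0.5*||prox-x||^2 = 0.2592
lambda*||prox|| = 5.3554
Total = 5.6146


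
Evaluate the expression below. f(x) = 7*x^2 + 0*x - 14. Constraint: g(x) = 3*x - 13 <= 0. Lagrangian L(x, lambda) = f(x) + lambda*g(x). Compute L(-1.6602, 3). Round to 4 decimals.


Step 1: Evaluate f(x).
f(-1.6602) = 7*(-1.6602)^2 + 0*(-1.6602) - 14 = 5.2938
Step 2: Evaluate g(x).
g(-1.6602) = 3*-1.6602 - 13 = -17.9806
Step 3: Compute Lagrangian.
L = 5.2938 + 3*-17.9806 = -48.648
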